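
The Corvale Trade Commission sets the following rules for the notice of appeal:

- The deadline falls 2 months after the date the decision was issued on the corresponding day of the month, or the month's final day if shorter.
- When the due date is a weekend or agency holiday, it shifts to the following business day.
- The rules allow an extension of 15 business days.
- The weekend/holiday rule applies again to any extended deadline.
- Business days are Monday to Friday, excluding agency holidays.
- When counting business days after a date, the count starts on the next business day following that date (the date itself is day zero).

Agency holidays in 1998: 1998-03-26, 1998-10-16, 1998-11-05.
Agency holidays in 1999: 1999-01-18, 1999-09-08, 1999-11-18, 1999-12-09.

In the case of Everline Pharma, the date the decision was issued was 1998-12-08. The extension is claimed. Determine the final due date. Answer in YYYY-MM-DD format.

1999-03-01

2 months after 1998-12-08, on the same day of the month, is 1999-02-08.
Since 1999-02-08 is a Monday and not a holiday, the date is unchanged.
Counting 15 further business days from 1999-02-08 reaches 1999-03-01.
1999-03-01 falls on a Monday, which is a business day, so no adjustment is needed.
The final due date is 1999-03-01.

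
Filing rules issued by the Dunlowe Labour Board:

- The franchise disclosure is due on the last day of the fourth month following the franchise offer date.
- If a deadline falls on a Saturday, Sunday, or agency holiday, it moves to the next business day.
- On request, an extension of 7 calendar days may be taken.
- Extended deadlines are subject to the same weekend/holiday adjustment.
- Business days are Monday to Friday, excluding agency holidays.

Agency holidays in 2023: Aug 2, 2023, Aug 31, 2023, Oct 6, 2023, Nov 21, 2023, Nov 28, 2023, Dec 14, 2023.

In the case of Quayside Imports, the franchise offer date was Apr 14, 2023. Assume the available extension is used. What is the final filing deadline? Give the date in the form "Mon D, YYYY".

The fourth month after Apr 14, 2023 is August 2023, whose last day is Aug 31, 2023.
Aug 31, 2023 is a listed holiday; the next business day is Sep 1, 2023 (Friday).
Applying the 7-calendar-day extension: Sep 1, 2023 + 7 days = Sep 8, 2023.
Sep 8, 2023 (Friday) is already a business day.
Deadline: Sep 8, 2023.

Sep 8, 2023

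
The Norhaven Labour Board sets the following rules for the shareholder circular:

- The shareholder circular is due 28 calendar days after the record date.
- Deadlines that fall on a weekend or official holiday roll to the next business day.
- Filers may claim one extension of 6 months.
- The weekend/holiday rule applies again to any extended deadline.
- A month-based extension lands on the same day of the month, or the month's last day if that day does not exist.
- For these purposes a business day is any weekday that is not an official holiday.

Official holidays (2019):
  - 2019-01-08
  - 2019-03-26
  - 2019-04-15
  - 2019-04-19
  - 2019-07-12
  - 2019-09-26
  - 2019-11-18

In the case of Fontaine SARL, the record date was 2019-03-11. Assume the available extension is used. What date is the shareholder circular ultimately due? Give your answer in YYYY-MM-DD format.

Adding 28 calendar days to 2019-03-11 gives 2019-04-08.
Since 2019-04-08 is a Monday and not a holiday, the date is unchanged.
Add 6 months to 2019-04-08: 2019-10-08.
2019-10-08 is a Tuesday and not a listed holiday, so it stands.
Deadline: 2019-10-08.

2019-10-08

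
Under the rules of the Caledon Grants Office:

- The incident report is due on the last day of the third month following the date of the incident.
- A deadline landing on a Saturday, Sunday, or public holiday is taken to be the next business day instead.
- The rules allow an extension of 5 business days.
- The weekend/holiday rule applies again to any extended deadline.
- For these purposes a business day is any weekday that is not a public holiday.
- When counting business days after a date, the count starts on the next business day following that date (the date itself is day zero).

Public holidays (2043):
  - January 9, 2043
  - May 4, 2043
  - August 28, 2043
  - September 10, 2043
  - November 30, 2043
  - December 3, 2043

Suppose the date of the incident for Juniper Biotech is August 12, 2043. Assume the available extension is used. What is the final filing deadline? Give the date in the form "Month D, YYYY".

3 months after August 12, 2043 falls in November 2043; the last day of that month is November 30, 2043.
November 30, 2043 is a listed holiday, so it moves to the next business day, December 1, 2043 (Tuesday).
The 5-business-day extension runs from December 1, 2043 to December 9, 2043.
December 9, 2043 falls on a Wednesday, which is a business day, so no adjustment is needed.
Final deadline: December 9, 2043.

December 9, 2043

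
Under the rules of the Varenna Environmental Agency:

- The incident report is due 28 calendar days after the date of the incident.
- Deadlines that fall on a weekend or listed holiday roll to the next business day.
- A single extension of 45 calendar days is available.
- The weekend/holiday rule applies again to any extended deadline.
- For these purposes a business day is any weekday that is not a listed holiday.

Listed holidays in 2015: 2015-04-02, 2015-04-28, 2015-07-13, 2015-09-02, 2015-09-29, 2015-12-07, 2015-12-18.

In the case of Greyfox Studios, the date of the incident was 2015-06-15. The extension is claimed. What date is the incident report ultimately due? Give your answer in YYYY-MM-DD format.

2015-08-28

From 2015-06-15, 28 calendar days later is 2015-07-13.
2015-07-13 falls on a listed holiday. Rolling to the next business day gives 2015-07-14, a Tuesday.
Add the 45 calendar-day extension to 2015-07-14: 2015-08-28.
2015-08-28 (Friday) is already a business day.
Final deadline: 2015-08-28.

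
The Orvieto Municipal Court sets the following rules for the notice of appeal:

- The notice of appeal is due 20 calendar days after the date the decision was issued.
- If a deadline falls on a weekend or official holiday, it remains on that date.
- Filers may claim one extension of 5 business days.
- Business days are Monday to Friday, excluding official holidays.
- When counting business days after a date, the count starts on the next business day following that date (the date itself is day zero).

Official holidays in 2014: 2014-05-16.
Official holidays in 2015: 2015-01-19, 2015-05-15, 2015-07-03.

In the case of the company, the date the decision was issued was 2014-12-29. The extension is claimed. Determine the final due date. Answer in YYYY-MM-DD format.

Trigger date 2014-12-29 + 20 calendar days = 2015-01-18.
2015-01-18 falls on a Sunday. The rules make no weekend/holiday allowance, so it remains 2015-01-18.
The 5-business-day extension runs from 2015-01-18 to 2015-01-26.
2015-01-26 falls on a Monday. The rules make no weekend/holiday allowance, so it remains 2015-01-26.
Deadline: 2015-01-26.

2015-01-26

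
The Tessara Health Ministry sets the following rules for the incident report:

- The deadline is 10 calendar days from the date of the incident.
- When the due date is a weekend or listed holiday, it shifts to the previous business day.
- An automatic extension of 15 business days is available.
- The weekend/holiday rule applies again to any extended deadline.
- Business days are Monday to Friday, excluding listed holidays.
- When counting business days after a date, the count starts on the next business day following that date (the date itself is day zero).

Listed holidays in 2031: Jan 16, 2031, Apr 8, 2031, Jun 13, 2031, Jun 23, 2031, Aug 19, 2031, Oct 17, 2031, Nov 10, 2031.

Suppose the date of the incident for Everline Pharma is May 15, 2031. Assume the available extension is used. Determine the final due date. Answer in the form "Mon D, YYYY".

10 calendar days after May 15, 2031 is May 25, 2031.
May 25, 2031 is a Sunday; the preceding business day is May 23, 2031 (Friday).
Applying the 15-business-day extension: 15 business days after May 23, 2031 is Jun 16, 2031.
Since Jun 16, 2031 is a Monday and not a holiday, the date is unchanged.
Final deadline: Jun 16, 2031.

Jun 16, 2031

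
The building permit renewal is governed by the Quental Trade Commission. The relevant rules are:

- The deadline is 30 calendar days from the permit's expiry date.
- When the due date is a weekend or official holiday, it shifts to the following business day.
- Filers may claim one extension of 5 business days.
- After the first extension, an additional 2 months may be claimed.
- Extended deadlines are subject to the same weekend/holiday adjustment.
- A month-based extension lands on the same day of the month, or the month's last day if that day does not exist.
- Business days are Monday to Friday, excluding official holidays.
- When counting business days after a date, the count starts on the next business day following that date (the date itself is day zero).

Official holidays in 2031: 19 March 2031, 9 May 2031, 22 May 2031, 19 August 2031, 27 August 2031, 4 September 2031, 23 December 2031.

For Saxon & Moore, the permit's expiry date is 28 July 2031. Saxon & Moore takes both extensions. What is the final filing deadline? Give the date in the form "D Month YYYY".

5 November 2031

30 calendar days after 28 July 2031 is 27 August 2031.
27 August 2031 is a listed holiday, so it moves to the next business day, 28 August 2031 (Thursday).
Applying the 5-business-day extension: 5 business days after 28 August 2031 is 5 September 2031.
Since 5 September 2031 is a Friday and not a holiday, the date is unchanged.
The 2 months extension carries 5 September 2031 to 5 November 2031.
5 November 2031 (Wednesday) is already a business day.
Final deadline: 5 November 2031.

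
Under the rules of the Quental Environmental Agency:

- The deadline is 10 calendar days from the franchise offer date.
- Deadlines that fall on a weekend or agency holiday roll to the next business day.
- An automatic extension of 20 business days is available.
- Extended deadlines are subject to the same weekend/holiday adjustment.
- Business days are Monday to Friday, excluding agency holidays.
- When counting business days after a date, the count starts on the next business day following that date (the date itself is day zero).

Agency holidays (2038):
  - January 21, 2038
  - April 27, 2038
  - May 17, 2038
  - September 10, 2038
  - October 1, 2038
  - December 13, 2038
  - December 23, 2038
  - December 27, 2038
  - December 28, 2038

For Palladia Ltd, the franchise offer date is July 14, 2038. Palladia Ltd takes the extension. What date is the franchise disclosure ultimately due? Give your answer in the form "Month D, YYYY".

August 23, 2038

From July 14, 2038, 10 calendar days later is July 24, 2038.
July 24, 2038 is a Saturday, so it moves to the next business day, July 26, 2038 (Monday).
The 20-business-day extension runs from July 26, 2038 to August 23, 2038.
August 23, 2038 is a Monday and not a listed holiday, so it stands.
Final deadline: August 23, 2038.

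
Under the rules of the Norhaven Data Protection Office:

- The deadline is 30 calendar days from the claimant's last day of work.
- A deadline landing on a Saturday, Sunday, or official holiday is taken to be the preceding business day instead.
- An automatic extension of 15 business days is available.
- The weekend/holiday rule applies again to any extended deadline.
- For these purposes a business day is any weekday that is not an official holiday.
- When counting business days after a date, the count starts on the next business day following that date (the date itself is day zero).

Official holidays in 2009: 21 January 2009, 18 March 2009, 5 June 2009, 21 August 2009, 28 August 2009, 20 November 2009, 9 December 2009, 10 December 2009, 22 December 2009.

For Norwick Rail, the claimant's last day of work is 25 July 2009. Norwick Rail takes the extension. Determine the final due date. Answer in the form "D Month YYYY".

30 calendar days after 25 July 2009 is 24 August 2009.
24 August 2009 is a Monday and not a listed holiday, so it stands.
The 15-business-day extension runs from 24 August 2009 to 15 September 2009.
15 September 2009 falls on a Tuesday, which is a business day, so no adjustment is needed.
The final due date is 15 September 2009.

15 September 2009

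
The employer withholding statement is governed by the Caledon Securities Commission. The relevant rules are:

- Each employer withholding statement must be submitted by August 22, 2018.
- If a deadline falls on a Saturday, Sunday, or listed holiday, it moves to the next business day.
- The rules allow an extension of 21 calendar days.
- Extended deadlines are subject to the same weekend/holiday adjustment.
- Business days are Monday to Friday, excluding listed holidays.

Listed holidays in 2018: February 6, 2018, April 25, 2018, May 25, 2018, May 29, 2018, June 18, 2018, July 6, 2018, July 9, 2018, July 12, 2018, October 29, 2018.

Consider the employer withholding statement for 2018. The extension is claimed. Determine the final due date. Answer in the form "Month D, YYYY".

September 12, 2018

The statutory due date is August 22, 2018.
Since August 22, 2018 is a Wednesday and not a holiday, the date is unchanged.
Applying the 21-calendar-day extension: August 22, 2018 + 21 days = September 12, 2018.
September 12, 2018 falls on a Wednesday, which is a business day, so no adjustment is needed.
Deadline: September 12, 2018.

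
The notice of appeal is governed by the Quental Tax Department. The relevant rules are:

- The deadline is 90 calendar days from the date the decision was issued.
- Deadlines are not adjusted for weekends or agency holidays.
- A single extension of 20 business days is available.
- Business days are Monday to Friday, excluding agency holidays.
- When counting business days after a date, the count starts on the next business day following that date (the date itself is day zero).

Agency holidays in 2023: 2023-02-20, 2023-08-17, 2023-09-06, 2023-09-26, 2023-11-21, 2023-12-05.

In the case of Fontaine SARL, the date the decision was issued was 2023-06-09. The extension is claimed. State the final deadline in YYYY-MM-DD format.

From 2023-06-09, 90 calendar days later is 2023-09-07.
2023-09-07 falls on a Thursday. The rules make no weekend/holiday allowance, so it remains 2023-09-07.
Applying the 20-business-day extension: 20 business days after 2023-09-07 is 2023-10-06.
No adjustment is made for weekends or holidays, so 2023-10-06 stands.
So the filing is due 2023-10-06.

2023-10-06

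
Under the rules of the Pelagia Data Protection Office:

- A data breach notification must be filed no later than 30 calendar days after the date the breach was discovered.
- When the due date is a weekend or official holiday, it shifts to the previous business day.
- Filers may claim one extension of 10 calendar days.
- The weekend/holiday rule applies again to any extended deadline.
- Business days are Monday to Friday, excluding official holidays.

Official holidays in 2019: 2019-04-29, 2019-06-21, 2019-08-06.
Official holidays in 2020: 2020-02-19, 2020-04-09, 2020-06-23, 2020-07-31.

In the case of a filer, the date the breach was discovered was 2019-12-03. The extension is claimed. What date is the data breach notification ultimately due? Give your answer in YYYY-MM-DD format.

30 calendar days after 2019-12-03 is 2020-01-02.
2020-01-02 falls on a Thursday, which is a business day, so no adjustment is needed.
With the 10-day extension, 2020-01-02 becomes 2020-01-12.
2020-01-12 falls on a Sunday. Rolling to the preceding business day gives 2020-01-10, a Friday.
The final due date is 2020-01-10.

2020-01-10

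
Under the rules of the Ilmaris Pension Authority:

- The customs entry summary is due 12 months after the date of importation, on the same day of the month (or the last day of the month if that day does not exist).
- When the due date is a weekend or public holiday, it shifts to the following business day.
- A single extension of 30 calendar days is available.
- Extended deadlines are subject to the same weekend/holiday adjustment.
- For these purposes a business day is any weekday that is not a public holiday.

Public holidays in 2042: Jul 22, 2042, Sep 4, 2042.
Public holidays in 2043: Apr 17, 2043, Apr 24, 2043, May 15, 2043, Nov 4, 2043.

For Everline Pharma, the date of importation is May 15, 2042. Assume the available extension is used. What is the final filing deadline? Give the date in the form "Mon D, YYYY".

12 months after May 15, 2042, on the same day of the month, is May 15, 2043.
May 15, 2043 is a listed holiday, so it moves to the next business day, May 18, 2043 (Monday).
Applying the 30-calendar-day extension: May 18, 2043 + 30 days = Jun 17, 2043.
Since Jun 17, 2043 is a Wednesday and not a holiday, the date is unchanged.
The final due date is Jun 17, 2043.

Jun 17, 2043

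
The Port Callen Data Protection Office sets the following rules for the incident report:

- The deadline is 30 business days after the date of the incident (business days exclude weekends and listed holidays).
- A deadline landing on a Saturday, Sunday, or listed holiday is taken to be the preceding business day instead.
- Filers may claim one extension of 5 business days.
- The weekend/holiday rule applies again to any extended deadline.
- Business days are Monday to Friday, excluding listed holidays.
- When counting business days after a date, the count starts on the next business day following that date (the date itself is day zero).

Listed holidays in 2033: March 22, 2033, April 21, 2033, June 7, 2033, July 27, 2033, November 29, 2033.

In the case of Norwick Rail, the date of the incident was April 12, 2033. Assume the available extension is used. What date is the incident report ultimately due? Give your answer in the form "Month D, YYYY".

June 1, 2033

30 business days after April 12, 2033, excluding weekends and holidays, is May 25, 2033.
May 25, 2033 (Wednesday) is already a business day.
The 5-business-day extension runs from May 25, 2033 to June 1, 2033.
June 1, 2033 (Wednesday) is already a business day.
Deadline: June 1, 2033.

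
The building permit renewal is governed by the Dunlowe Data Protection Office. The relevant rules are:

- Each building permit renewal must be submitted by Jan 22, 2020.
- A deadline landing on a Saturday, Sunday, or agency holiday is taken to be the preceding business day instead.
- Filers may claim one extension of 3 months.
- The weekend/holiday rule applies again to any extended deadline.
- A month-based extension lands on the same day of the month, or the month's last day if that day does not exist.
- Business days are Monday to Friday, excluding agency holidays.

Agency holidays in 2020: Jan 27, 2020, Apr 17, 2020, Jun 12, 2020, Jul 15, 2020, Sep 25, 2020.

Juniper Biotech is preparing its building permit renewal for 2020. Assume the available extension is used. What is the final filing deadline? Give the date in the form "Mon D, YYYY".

Apr 22, 2020

Start from the fixed due date, Jan 22, 2020.
Jan 22, 2020 falls on a Wednesday, which is a business day, so no adjustment is needed.
Add 3 months to Jan 22, 2020: Apr 22, 2020.
Apr 22, 2020 falls on a Wednesday, which is a business day, so no adjustment is needed.
The final due date is Apr 22, 2020.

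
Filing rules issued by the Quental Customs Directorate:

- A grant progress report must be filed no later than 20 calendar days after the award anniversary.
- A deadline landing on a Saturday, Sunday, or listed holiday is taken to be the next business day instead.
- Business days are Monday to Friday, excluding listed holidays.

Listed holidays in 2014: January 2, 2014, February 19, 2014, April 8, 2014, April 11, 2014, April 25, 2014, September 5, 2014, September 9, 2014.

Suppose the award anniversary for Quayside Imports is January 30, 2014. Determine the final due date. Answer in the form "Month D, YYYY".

Adding 20 calendar days to January 30, 2014 gives February 19, 2014.
February 19, 2014 is a listed holiday; the next business day is February 20, 2014 (Thursday).
The final due date is February 20, 2014.

February 20, 2014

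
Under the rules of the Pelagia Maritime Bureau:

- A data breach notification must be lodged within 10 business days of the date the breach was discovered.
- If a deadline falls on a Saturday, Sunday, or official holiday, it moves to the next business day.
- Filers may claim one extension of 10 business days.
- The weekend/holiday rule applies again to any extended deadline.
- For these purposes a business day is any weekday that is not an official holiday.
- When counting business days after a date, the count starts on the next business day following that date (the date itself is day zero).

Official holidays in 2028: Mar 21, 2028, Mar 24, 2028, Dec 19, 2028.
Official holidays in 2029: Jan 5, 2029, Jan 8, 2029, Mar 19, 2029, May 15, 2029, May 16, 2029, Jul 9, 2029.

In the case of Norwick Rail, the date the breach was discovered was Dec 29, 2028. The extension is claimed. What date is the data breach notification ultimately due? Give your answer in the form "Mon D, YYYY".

Jan 30, 2029

Counting 10 business days after Dec 29, 2028 (skipping weekends and listed holidays) reaches Jan 16, 2029.
Jan 16, 2029 (Tuesday) is already a business day.
Counting 10 further business days from Jan 16, 2029 reaches Jan 30, 2029.
Jan 30, 2029 (Tuesday) is already a business day.
Deadline: Jan 30, 2029.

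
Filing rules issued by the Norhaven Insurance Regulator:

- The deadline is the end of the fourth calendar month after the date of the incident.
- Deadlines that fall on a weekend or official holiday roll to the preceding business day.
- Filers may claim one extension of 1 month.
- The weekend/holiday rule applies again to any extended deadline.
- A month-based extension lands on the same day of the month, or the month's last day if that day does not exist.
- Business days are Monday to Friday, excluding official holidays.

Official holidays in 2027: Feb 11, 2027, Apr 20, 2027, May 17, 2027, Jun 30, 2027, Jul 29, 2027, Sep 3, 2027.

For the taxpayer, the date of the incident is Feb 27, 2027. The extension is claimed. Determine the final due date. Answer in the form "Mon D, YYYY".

4 months after Feb 27, 2027 is June 2027; that month ends on Jun 30, 2027.
Jun 30, 2027 is a listed holiday; the preceding business day is Jun 29, 2027 (Tuesday).
Applying the 1 month extension: 1 month after Jun 29, 2027 is Jul 29, 2027.
Jul 29, 2027 is a listed holiday; the preceding business day is Jul 28, 2027 (Wednesday).
Final deadline: Jul 28, 2027.

Jul 28, 2027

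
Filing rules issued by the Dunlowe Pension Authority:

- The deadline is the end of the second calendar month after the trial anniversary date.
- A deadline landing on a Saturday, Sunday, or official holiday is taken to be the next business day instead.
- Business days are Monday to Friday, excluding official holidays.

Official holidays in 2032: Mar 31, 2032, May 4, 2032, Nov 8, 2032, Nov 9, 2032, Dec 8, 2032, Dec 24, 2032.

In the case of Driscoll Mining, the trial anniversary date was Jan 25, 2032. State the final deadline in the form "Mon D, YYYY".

2 months after Jan 25, 2032 falls in March 2032; the last day of that month is Mar 31, 2032.
Because Mar 31, 2032 is a listed holiday, the deadline becomes Apr 1, 2032 (Thursday).
Final deadline: Apr 1, 2032.

Apr 1, 2032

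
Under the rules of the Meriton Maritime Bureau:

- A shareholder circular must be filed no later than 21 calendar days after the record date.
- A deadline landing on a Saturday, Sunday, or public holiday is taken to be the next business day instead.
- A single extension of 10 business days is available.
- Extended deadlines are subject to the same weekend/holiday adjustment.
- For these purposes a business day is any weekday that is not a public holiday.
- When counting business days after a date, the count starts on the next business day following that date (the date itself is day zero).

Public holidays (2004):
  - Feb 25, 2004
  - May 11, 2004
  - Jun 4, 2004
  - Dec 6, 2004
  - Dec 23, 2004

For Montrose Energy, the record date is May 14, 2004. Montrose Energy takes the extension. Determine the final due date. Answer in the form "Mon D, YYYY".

21 calendar days after May 14, 2004 is Jun 4, 2004.
Jun 4, 2004 falls on a listed holiday. Rolling to the next business day gives Jun 7, 2004, a Monday.
The 10-business-day extension runs from Jun 7, 2004 to Jun 21, 2004.
Jun 21, 2004 falls on a Monday, which is a business day, so no adjustment is needed.
The final due date is Jun 21, 2004.

Jun 21, 2004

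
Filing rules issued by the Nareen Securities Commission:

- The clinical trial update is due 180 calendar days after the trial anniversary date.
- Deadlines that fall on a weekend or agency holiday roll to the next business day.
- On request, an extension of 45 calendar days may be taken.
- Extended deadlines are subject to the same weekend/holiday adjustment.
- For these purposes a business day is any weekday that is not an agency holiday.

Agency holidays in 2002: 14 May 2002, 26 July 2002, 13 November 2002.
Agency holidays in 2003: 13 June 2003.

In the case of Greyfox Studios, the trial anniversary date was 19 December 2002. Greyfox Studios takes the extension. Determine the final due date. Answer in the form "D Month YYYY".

1 August 2003

Trigger date 19 December 2002 + 180 calendar days = 17 June 2003.
17 June 2003 (Tuesday) is already a business day.
Applying the 45-calendar-day extension: 17 June 2003 + 45 days = 1 August 2003.
1 August 2003 falls on a Friday, which is a business day, so no adjustment is needed.
So the filing is due 1 August 2003.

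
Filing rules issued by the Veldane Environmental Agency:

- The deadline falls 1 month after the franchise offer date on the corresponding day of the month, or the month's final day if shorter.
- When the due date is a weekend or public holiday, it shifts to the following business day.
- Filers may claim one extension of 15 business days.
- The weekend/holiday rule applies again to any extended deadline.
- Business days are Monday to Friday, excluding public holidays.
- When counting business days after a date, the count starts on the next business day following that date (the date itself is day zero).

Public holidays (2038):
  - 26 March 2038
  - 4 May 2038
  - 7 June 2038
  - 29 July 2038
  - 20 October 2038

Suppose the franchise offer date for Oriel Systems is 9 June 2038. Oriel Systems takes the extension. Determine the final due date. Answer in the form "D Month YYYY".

2 August 2038

Moving 1 month forward from 9 June 2038 on the corresponding day gives 9 July 2038.
9 July 2038 falls on a Friday, which is a business day, so no adjustment is needed.
Counting 15 further business days from 9 July 2038 reaches 2 August 2038.
Since 2 August 2038 is a Monday and not a holiday, the date is unchanged.
So the filing is due 2 August 2038.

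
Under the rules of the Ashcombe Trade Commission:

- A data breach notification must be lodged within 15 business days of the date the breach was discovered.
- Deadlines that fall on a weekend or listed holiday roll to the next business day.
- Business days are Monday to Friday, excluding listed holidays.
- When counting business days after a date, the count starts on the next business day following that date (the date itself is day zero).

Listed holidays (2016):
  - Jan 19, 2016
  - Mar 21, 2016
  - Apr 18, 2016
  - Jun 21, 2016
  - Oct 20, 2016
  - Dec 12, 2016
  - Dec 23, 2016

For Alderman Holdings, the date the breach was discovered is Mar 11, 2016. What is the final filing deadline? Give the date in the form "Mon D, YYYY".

Apr 4, 2016

Starting the day after Mar 11, 2016 and counting 15 business days lands on Apr 4, 2016.
Apr 4, 2016 (Monday) is already a business day.
The final due date is Apr 4, 2016.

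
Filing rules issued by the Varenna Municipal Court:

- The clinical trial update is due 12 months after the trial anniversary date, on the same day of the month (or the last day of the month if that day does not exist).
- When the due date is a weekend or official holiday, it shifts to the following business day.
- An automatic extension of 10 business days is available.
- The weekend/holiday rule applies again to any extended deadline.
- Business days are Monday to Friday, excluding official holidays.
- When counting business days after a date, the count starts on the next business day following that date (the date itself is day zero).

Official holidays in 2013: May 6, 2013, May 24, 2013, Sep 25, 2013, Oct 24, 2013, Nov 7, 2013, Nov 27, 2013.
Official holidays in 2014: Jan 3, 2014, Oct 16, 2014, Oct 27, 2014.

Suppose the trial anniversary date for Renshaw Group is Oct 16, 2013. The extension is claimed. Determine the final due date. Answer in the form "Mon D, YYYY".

Nov 3, 2014

Moving 12 months forward from Oct 16, 2013 on the corresponding day gives Oct 16, 2014.
Oct 16, 2014 falls on a listed holiday. Rolling to the next business day gives Oct 17, 2014, a Friday.
Applying the 10-business-day extension: 10 business days after Oct 17, 2014 is Nov 3, 2014.
Nov 3, 2014 (Monday) is already a business day.
Final deadline: Nov 3, 2014.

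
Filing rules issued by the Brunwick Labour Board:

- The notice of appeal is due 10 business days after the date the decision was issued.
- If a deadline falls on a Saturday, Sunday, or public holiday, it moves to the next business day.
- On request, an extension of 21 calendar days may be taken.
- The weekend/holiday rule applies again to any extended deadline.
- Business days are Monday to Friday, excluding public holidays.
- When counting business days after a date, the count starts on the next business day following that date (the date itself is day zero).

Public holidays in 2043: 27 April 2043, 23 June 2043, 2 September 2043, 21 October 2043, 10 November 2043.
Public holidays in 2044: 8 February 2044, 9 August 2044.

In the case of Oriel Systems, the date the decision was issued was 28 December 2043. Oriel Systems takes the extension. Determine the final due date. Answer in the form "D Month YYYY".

10 business days after 28 December 2043, excluding weekends and holidays, is 11 January 2044.
11 January 2044 is a Monday and not a listed holiday, so it stands.
The 21-calendar-day extension moves the deadline from 11 January 2044 to 1 February 2044.
Since 1 February 2044 is a Monday and not a holiday, the date is unchanged.
So the filing is due 1 February 2044.

1 February 2044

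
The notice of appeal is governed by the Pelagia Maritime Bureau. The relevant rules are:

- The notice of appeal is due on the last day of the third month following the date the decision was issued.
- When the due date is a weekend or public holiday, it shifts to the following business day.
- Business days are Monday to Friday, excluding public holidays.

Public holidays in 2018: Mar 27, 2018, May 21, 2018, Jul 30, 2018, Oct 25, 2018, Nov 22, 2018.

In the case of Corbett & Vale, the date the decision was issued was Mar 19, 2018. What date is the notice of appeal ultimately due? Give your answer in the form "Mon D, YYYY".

3 months after Mar 19, 2018 falls in June 2018; the last day of that month is Jun 30, 2018.
Jun 30, 2018 is a Saturday; the next business day is Jul 2, 2018 (Monday).
Deadline: Jul 2, 2018.

Jul 2, 2018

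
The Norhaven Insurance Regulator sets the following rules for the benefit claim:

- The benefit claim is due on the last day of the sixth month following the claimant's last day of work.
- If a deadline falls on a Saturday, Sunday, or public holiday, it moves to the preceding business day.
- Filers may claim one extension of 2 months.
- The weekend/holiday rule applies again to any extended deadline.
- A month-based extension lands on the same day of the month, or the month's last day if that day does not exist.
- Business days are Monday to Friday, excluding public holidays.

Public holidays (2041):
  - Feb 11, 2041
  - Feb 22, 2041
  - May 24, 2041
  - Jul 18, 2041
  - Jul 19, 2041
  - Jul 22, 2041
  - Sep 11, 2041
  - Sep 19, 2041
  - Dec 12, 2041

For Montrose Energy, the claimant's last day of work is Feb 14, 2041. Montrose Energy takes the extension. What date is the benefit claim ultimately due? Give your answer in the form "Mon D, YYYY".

Oct 30, 2041

6 months after Feb 14, 2041 is August 2041; that month ends on Aug 31, 2041.
Because Aug 31, 2041 is a Saturday, the deadline becomes Aug 30, 2041 (Friday).
Applying the 2 months extension: 2 months after Aug 30, 2041 is Oct 30, 2041.
Oct 30, 2041 falls on a Wednesday, which is a business day, so no adjustment is needed.
Final deadline: Oct 30, 2041.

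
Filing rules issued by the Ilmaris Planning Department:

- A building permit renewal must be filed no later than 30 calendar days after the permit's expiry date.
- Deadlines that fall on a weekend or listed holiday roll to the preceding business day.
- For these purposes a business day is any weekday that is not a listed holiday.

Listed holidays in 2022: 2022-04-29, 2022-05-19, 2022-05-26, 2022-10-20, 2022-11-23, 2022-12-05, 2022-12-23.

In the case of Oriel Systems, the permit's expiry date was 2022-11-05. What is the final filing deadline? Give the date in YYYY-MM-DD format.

From 2022-11-05, 30 calendar days later is 2022-12-05.
2022-12-05 falls on a listed holiday. Rolling to the preceding business day gives 2022-12-02, a Friday.
Final deadline: 2022-12-02.

2022-12-02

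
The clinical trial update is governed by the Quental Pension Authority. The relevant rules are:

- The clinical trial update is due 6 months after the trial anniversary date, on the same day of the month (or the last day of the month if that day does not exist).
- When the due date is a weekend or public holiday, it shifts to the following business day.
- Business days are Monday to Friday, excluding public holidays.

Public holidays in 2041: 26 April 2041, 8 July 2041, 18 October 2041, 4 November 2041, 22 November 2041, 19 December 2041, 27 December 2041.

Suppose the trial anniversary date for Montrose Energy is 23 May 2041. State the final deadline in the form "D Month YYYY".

Moving 6 months forward from 23 May 2041 on the corresponding day gives 23 November 2041.
23 November 2041 is a Saturday, so it moves to the next business day, 25 November 2041 (Monday).
Final deadline: 25 November 2041.

25 November 2041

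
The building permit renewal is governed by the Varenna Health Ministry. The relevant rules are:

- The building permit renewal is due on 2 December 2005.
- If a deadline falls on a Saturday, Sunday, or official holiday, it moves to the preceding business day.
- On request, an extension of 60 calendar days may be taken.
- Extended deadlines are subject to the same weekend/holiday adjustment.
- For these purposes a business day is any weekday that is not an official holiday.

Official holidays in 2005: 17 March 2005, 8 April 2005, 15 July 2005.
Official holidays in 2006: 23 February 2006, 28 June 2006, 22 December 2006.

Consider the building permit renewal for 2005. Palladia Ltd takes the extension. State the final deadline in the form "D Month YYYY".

31 January 2006

The stated deadline is 2 December 2005.
2 December 2005 is a Friday and not a listed holiday, so it stands.
Applying the 60-calendar-day extension: 2 December 2005 + 60 days = 31 January 2006.
31 January 2006 is a Tuesday and not a listed holiday, so it stands.
Deadline: 31 January 2006.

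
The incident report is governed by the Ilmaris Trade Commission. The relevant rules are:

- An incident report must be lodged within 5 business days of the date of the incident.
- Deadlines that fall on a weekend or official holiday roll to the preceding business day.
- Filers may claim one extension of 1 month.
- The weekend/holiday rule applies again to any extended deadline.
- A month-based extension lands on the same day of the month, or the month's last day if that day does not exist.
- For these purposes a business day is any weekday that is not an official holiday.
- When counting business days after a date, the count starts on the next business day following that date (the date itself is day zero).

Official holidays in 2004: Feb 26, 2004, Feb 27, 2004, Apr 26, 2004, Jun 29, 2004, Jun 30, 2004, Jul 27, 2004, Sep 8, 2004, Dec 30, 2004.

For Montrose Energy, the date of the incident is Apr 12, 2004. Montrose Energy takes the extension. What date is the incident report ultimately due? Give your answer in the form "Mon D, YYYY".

May 19, 2004

5 business days after Apr 12, 2004, excluding weekends and holidays, is Apr 19, 2004.
Since Apr 19, 2004 is a Monday and not a holiday, the date is unchanged.
The 1 month extension carries Apr 19, 2004 to May 19, 2004.
May 19, 2004 falls on a Wednesday, which is a business day, so no adjustment is needed.
Final deadline: May 19, 2004.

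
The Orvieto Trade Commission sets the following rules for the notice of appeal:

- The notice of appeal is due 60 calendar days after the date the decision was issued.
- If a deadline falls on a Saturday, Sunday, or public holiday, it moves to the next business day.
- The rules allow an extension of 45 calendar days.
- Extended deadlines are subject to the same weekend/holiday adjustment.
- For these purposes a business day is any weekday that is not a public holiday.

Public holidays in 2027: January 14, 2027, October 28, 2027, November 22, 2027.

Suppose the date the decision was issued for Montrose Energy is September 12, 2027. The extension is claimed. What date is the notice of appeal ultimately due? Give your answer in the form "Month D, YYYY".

Adding 60 calendar days to September 12, 2027 gives November 11, 2027.
November 11, 2027 (Thursday) is already a business day.
The 45-calendar-day extension moves the deadline from November 11, 2027 to December 26, 2027.
December 26, 2027 is a Sunday; the next business day is December 27, 2027 (Monday).
Deadline: December 27, 2027.

December 27, 2027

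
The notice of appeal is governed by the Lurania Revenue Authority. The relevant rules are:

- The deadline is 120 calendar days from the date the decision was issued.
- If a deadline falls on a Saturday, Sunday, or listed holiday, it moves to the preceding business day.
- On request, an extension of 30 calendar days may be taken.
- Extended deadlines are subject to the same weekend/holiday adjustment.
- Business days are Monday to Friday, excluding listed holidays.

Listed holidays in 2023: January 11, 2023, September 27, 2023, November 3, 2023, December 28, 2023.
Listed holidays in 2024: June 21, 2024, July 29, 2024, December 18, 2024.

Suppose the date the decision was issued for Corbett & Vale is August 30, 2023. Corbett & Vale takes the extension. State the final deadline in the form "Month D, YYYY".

January 26, 2024

Adding 120 calendar days to August 30, 2023 gives December 28, 2023.
December 28, 2023 falls on a listed holiday. Rolling to the preceding business day gives December 27, 2023, a Wednesday.
With the 30-day extension, December 27, 2023 becomes January 26, 2024.
January 26, 2024 falls on a Friday, which is a business day, so no adjustment is needed.
So the filing is due January 26, 2024.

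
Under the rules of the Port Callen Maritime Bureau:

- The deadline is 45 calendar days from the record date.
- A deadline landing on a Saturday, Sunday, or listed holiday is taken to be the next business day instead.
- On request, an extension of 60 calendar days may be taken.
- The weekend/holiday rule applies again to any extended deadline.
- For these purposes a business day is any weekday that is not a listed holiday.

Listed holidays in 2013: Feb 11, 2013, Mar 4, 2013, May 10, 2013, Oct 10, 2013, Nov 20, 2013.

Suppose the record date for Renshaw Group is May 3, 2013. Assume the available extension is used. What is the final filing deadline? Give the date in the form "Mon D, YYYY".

Trigger date May 3, 2013 + 45 calendar days = Jun 17, 2013.
Jun 17, 2013 (Monday) is already a business day.
Applying the 60-calendar-day extension: Jun 17, 2013 + 60 days = Aug 16, 2013.
Since Aug 16, 2013 is a Friday and not a holiday, the date is unchanged.
Deadline: Aug 16, 2013.

Aug 16, 2013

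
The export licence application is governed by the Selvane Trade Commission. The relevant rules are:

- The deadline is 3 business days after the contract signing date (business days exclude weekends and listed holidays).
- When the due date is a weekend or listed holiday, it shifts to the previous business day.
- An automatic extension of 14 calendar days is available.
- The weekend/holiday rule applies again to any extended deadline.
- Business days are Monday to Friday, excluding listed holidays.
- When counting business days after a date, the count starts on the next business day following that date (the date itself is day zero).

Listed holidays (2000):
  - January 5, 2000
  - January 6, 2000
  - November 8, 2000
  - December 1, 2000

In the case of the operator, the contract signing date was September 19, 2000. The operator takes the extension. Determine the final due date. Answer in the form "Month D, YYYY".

Starting the day after September 19, 2000 and counting 3 business days lands on September 22, 2000.
September 22, 2000 is a Friday and not a listed holiday, so it stands.
Applying the 14-calendar-day extension: September 22, 2000 + 14 days = October 6, 2000.
Since October 6, 2000 is a Friday and not a holiday, the date is unchanged.
The final due date is October 6, 2000.

October 6, 2000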